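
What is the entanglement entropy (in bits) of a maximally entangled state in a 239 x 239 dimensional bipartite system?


For a maximally entangled state in d x d:
S = log2(d) = log2(239)
= 7.9009

7.9009


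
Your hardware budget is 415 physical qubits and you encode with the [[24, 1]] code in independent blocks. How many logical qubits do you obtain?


Each code block uses 24 physical qubits for 1 logical qubit(s).
Number of complete blocks = floor(415 / 24) = 17
Logical qubits = 17 * 1
= 17

17


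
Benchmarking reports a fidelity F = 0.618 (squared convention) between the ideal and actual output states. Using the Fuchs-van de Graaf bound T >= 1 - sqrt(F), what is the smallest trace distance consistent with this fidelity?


Fuchs-van de Graaf (squared-fidelity convention): 1 - sqrt(F) <= T <= sqrt(1 - F).
Lower bound: T >= 1 - sqrt(F)
sqrt(F) = sqrt(0.618) = 0.7861
T >= 1 - 0.7861
T >= 0.2139

0.2139


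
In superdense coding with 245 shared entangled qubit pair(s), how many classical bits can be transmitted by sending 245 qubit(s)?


Superdense coding allows 2 classical bits per shared entangled pair.
245 pair(s) -> 2 * 245 = 490 classical bits

490


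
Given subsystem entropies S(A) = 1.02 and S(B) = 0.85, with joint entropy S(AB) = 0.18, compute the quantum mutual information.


I(A:B) = S(A) + S(B) - S(AB)
= 1.02 + 0.85 - 0.18
= 1.6900

1.6900


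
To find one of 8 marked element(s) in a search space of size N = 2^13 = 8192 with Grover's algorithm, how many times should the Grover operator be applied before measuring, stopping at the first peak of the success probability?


After j Grover iterations the success probability is P(j) = sin^2((2j+1)*theta), where sin(theta) = sqrt(k/N).
N = 2^13 = 8192, k = 8
sin(theta) = sqrt(k/N) = 0.03125
theta = arcsin(sqrt(k/N)) = 0.0312550885 rad
P(j) reaches its first maximum when (2j+1)*theta is as close as possible to pi/2, i.e. j = round(pi/(4*theta) - 1/2).
pi/(4*theta) - 1/2 = 24.6286
(For comparison, the common estimate pi/4 * sqrt(N/k) = 25.1327; the exact maximiser is used here.)
Optimal iterations = 25

25


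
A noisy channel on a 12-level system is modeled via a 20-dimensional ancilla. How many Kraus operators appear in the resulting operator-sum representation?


Tracing out the environment in an orthonormal basis {|i>_E} gives Kraus operators K_i = <i|_E U |0>_E.
Number of Kraus operators = dim(H_env) = d_env
= 20

20


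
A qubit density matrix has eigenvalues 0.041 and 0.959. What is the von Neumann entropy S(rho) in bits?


S = -p*log2(p) - (1-p)*log2(1-p)
p = 0.0410, 1-p = 0.9590
= -0.0410 * log2(0.0410) - 0.9590 * log2(0.9590)
= -(-0.1889) - (-0.0579)
= 0.2469

0.2469


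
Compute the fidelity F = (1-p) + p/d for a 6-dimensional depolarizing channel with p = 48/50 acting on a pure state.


F = (1-p) + p/d
= (1 - 0.9600) + 0.9600/6
= 0.0400 + 0.1600
= 0.2000

0.2000


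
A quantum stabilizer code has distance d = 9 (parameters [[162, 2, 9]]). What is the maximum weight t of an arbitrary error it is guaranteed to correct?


Code parameters: [[162, 2, 9]], distance d = 9.
Number of correctable errors = floor((d-1)/2)
= floor((9 - 1)/2)
= floor(8/2)
= 4

4


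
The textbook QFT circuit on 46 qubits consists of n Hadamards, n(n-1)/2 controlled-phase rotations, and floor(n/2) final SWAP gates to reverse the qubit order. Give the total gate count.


Hadamard gates: 46
Controlled rotations: n*(n-1)/2 = 46*45/2 = 1035
SWAP gates: floor(n/2) = floor(46/2) = 23
Total = 46 + 1035 + 23
= 1104

1104


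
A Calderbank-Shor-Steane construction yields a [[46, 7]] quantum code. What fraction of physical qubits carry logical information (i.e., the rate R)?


Code rate R = k/n
= 7/46
= 0.1522

0.1522


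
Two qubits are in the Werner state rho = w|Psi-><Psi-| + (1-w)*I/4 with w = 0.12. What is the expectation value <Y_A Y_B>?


|Psi-> = (|01> - |10>)/sqrt(2)
For the pure Bell state, <Y_A Y_B> = -1 (Bell-state Pauli correlator).
The maximally-mixed part I/4 has tr(I/4 * P tensor P) = 0 for any traceless Pauli P.
So <Y_A Y_B>_rho = w * (-1) + (1 - w) * 0
= 0.12 * (-1)
= -0.1200

-0.1200


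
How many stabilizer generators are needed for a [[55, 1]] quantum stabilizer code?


For an [[n,k]] stabilizer code:
Number of stabilizer generators = n - k
= 55 - 1
= 54

54


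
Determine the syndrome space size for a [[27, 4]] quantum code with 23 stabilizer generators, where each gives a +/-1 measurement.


Each stabilizer generator gives a binary (+1 or -1) measurement outcome.
With 23 independent generators:
Total syndromes = 2^23
= 8388608

8388608


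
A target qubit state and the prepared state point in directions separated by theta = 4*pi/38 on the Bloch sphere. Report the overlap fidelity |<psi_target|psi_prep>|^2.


For states separated by angle theta on Bloch sphere:
F = cos^2(theta/2)
theta = 4*pi/38 = 0.3307
theta/2 = 0.1653
cos(theta/2) = 0.9864
F = 0.9729

0.9729


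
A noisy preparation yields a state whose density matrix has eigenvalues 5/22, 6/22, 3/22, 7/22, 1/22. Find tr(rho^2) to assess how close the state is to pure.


tr(rho^2) = sum of eigenvalues squared
= (5/22)^2 + (6/22)^2 + (3/22)^2 + (7/22)^2 + (1/22)^2
= (25 + 36 + 9 + 49 + 1) / 484
= 120/484
= 0.2479

0.2479


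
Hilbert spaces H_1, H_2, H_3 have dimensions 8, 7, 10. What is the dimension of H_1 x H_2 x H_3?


dim(H_1 x H_2 x H_3) = 8 * 7 * 10
= 56 * 10
= 560

560


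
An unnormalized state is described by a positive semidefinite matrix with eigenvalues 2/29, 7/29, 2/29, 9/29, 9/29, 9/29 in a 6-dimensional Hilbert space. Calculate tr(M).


tr(M) = sum of eigenvalues
= 2/29 + 7/29 + 2/29 + 9/29 + 9/29 + 9/29
= 38/29
= 1.3103

1.3103


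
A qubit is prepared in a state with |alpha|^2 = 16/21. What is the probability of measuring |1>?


|alpha|^2 = 16/21 = 0.7619
|beta|^2 = 1 - 16/21 = 5/21 = 0.2381
P(|1>) = |beta|^2 = 0.2381

0.2381


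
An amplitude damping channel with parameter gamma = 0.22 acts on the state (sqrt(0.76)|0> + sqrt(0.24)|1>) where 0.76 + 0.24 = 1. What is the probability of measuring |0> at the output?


For amplitude damping with parameter gamma on state sqrt(a)|0> + sqrt(b)|1>:
alpha^2 = 0.76, beta^2 = 0.24
P(|0>) = alpha^2 + gamma * beta^2
= 0.76 + 0.22 * 0.24
= 0.76 + 0.0528
= 0.8128

0.8128


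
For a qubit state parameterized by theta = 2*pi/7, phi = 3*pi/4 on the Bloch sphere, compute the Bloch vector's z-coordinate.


theta = 0.8976, phi = 2.3562
r_z = cos(theta) = 0.6235

0.6235


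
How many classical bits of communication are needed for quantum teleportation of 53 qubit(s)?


Quantum teleportation requires 2 classical bits per qubit teleported.
53 qubit(s) -> 2 * 53 = 106 classical bits

106


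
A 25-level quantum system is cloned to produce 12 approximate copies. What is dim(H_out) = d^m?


Output space = H^(tensor 12) where dim(H) = 25
dim = 25^12
= 625 (after 2 factors)
= 15625 (after 3 factors)
= 390625 (after 4 factors)
= 9765625 (after 5 factors)
= 244140625 (after 6 factors)
= 6103515625 (after 7 factors)
= 152587890625 (after 8 factors)
= 3814697265625 (after 9 factors)
= 95367431640625 (after 10 factors)
= 2384185791015625 (after 11 factors)
= 59604644775390625 (after 12 factors)
= 59604644775390625

59604644775390625


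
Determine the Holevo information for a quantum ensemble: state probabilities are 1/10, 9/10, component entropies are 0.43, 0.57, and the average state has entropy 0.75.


chi = S(rho) - sum_i p_i * S(rho_i)
Weighted entropy = 1/10 * 0.43 + 9/10 * 0.57
= 0.5560
chi = 0.75 - 0.5560
= 0.1940

0.1940


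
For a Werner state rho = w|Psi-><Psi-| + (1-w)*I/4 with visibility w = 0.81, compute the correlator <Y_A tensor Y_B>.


|Psi-> = (|01> - |10>)/sqrt(2)
For the pure Bell state, <Y_A Y_B> = -1 (Bell-state Pauli correlator).
The maximally-mixed part I/4 has tr(I/4 * P tensor P) = 0 for any traceless Pauli P.
So <Y_A Y_B>_rho = w * (-1) + (1 - w) * 0
= 0.81 * (-1)
= -0.8100

-0.8100


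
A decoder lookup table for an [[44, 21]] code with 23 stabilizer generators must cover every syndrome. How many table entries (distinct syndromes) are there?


Each stabilizer generator gives a binary (+1 or -1) measurement outcome.
With 23 independent generators:
Total syndromes = 2^23
= 8388608

8388608


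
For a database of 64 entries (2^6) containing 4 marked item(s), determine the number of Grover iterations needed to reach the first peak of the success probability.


After j Grover iterations the success probability is P(j) = sin^2((2j+1)*theta), where sin(theta) = sqrt(k/N).
N = 2^6 = 64, k = 4
sin(theta) = sqrt(k/N) = 0.25
theta = arcsin(sqrt(k/N)) = 0.2526802551 rad
P(j) reaches its first maximum when (2j+1)*theta is as close as possible to pi/2, i.e. j = round(pi/(4*theta) - 1/2).
pi/(4*theta) - 1/2 = 2.6083
(For comparison, the common estimate pi/4 * sqrt(N/k) = 3.1416; the exact maximiser is used here.)
Optimal iterations = 3

3


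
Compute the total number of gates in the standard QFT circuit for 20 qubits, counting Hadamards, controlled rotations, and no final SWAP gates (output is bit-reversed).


Hadamard gates: 20
Controlled rotations: n*(n-1)/2 = 20*19/2 = 190
SWAP gates: 0 (omitted)
Total = 20 + 190
= 210

210


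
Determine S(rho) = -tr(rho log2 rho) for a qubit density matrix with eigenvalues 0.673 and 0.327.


S = -p*log2(p) - (1-p)*log2(1-p)
p = 0.6730, 1-p = 0.3270
= -0.6730 * log2(0.6730) - 0.3270 * log2(0.3270)
= -(-0.3845) - (-0.5273)
= 0.9118

0.9118


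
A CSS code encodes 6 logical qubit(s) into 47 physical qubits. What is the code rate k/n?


Code rate R = k/n
= 6/47
= 0.1277

0.1277


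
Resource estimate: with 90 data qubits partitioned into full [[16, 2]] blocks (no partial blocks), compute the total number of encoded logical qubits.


Each code block uses 16 physical qubits for 2 logical qubit(s).
Number of complete blocks = floor(90 / 16) = 5
Logical qubits = 5 * 2
= 10

10


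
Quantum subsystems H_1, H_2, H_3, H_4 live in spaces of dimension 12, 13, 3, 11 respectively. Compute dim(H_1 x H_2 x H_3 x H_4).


dim(H_1 x H_2 x H_3 x H_4) = 12 * 13 * 3 * 11
= 156 * 3 * 11
= 468 * 11
= 5148

5148


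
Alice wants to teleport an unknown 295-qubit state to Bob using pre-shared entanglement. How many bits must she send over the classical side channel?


Quantum teleportation requires 2 classical bits per qubit teleported.
295 qubit(s) -> 2 * 295 = 590 classical bits

590


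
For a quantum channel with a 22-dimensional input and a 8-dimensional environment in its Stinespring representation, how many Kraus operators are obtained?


Tracing out the environment in an orthonormal basis {|i>_E} gives Kraus operators K_i = <i|_E U |0>_E.
Number of Kraus operators = dim(H_env) = d_env
= 8

8


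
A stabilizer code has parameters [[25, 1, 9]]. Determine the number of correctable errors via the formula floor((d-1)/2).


Code parameters: [[25, 1, 9]], distance d = 9.
Number of correctable errors = floor((d-1)/2)
= floor((9 - 1)/2)
= floor(8/2)
= 4

4


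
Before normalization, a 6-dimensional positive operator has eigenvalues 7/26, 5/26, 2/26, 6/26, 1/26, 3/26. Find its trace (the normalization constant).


tr(M) = sum of eigenvalues
= 7/26 + 5/26 + 2/26 + 6/26 + 1/26 + 3/26
= 24/26
= 0.9231

0.9231


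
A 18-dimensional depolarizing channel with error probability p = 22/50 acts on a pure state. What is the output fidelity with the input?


F = (1-p) + p/d
= (1 - 0.4400) + 0.4400/18
= 0.5600 + 0.0244
= 0.5844

0.5844


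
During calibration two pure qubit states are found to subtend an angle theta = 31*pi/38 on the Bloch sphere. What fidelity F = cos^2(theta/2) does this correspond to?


For states separated by angle theta on Bloch sphere:
F = cos^2(theta/2)
theta = 31*pi/38 = 2.5629
theta/2 = 1.2814
cos(theta/2) = 0.2853
F = 0.0814

0.0814


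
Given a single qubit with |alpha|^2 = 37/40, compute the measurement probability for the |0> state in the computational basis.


|alpha|^2 = 37/40 = 0.9250
|beta|^2 = 1 - 37/40 = 3/40 = 0.0750
P(|0>) = |alpha|^2 = 0.9250

0.9250


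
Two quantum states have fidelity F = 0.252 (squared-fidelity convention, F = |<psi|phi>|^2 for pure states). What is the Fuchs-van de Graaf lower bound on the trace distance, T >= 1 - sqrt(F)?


Fuchs-van de Graaf (squared-fidelity convention): 1 - sqrt(F) <= T <= sqrt(1 - F).
Lower bound: T >= 1 - sqrt(F)
sqrt(F) = sqrt(0.252) = 0.5020
T >= 1 - 0.5020
T >= 0.4980

0.4980


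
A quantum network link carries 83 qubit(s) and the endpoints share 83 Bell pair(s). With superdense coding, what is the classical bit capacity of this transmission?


Superdense coding allows 2 classical bits per shared entangled pair.
83 pair(s) -> 2 * 83 = 166 classical bits

166


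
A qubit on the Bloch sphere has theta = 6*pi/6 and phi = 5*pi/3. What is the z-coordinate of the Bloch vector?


theta = 3.1416, phi = 5.2360
r_z = cos(theta) = -1.0000

-1.0000


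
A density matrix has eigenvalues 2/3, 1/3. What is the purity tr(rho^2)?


tr(rho^2) = sum of eigenvalues squared
= (2/3)^2 + (1/3)^2
= (4 + 1) / 9
= 5/9
= 0.5556

0.5556


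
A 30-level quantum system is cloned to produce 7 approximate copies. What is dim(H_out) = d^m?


Output space = H^(tensor 7) where dim(H) = 30
dim = 30^7
= 900 (after 2 factors)
= 27000 (after 3 factors)
= 810000 (after 4 factors)
= 24300000 (after 5 factors)
= 729000000 (after 6 factors)
= 21870000000 (after 7 factors)
= 21870000000

21870000000


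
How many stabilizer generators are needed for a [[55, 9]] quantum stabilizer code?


For an [[n,k]] stabilizer code:
Number of stabilizer generators = n - k
= 55 - 9
= 46

46


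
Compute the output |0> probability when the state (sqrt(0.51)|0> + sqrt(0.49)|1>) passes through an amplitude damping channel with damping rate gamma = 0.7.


For amplitude damping with parameter gamma on state sqrt(a)|0> + sqrt(b)|1>:
alpha^2 = 0.51, beta^2 = 0.49
P(|0>) = alpha^2 + gamma * beta^2
= 0.51 + 0.7 * 0.49
= 0.51 + 0.3430
= 0.8530

0.8530


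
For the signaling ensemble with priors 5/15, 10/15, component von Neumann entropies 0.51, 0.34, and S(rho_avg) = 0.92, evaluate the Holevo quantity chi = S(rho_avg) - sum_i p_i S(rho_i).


chi = S(rho) - sum_i p_i * S(rho_i)
Weighted entropy = 5/15 * 0.51 + 10/15 * 0.34
= 0.3967
chi = 0.92 - 0.3967
= 0.5233

0.5233


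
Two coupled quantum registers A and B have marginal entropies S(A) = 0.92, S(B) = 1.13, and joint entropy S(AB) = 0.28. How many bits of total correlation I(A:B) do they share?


I(A:B) = S(A) + S(B) - S(AB)
= 0.92 + 1.13 - 0.28
= 1.7700

1.7700


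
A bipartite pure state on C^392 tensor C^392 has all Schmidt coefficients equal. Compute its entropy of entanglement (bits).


For a maximally entangled state in d x d:
S = log2(d) = log2(392)
= 8.6147

8.6147


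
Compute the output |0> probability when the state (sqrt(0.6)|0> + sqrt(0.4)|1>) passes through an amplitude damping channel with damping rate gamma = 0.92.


For amplitude damping with parameter gamma on state sqrt(a)|0> + sqrt(b)|1>:
alpha^2 = 0.6, beta^2 = 0.4
P(|0>) = alpha^2 + gamma * beta^2
= 0.6 + 0.92 * 0.4
= 0.6 + 0.3680
= 0.9680

0.9680


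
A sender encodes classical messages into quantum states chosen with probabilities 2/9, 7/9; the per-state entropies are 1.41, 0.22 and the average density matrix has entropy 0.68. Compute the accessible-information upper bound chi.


chi = S(rho) - sum_i p_i * S(rho_i)
Weighted entropy = 2/9 * 1.41 + 7/9 * 0.22
= 0.4844
chi = 0.68 - 0.4844
= 0.1956

0.1956


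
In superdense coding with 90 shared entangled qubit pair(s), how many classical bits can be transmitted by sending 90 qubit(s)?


Superdense coding allows 2 classical bits per shared entangled pair.
90 pair(s) -> 2 * 90 = 180 classical bits

180


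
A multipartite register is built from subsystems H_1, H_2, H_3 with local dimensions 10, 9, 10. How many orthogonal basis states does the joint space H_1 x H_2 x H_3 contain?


dim(H_1 x H_2 x H_3) = 10 * 9 * 10
= 90 * 10
= 900

900


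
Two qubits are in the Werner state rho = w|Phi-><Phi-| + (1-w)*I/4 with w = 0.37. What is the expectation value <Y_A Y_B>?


|Phi-> = (|00> - |11>)/sqrt(2)
For the pure Bell state, <Y_A Y_B> = +1 (Bell-state Pauli correlator).
The maximally-mixed part I/4 has tr(I/4 * P tensor P) = 0 for any traceless Pauli P.
So <Y_A Y_B>_rho = w * (+1) + (1 - w) * 0
= 0.37 * (+1)
= 0.3700

0.3700


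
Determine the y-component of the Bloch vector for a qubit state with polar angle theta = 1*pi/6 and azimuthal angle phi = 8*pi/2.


theta = 0.5236, phi = 12.5664
r_y = sin(theta)*sin(phi) = 0.5000 * 0.0000
r_y = 0.0000

0.0000


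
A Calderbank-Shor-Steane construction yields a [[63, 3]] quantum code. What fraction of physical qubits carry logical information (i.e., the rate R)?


Code rate R = k/n
= 3/63
= 0.0476

0.0476


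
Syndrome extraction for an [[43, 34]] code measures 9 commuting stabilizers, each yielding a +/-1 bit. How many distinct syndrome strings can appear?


Each stabilizer generator gives a binary (+1 or -1) measurement outcome.
With 9 independent generators:
Total syndromes = 2^9
= 512

512


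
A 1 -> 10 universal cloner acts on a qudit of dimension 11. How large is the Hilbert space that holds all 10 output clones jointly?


Output space = H^(tensor 10) where dim(H) = 11
dim = 11^10
= 121 (after 2 factors)
= 1331 (after 3 factors)
= 14641 (after 4 factors)
= 161051 (after 5 factors)
= 1771561 (after 6 factors)
= 19487171 (after 7 factors)
= 214358881 (after 8 factors)
= 2357947691 (after 9 factors)
= 25937424601 (after 10 factors)
= 25937424601

25937424601


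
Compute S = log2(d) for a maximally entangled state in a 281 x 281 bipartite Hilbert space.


For a maximally entangled state in d x d:
S = log2(d) = log2(281)
= 8.1344

8.1344


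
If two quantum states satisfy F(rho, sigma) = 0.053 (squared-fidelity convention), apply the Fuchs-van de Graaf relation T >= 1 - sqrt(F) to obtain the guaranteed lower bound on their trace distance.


Fuchs-van de Graaf (squared-fidelity convention): 1 - sqrt(F) <= T <= sqrt(1 - F).
Lower bound: T >= 1 - sqrt(F)
sqrt(F) = sqrt(0.053) = 0.2302
T >= 1 - 0.2302
T >= 0.7698

0.7698


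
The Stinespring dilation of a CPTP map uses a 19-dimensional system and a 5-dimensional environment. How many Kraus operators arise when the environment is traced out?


Tracing out the environment in an orthonormal basis {|i>_E} gives Kraus operators K_i = <i|_E U |0>_E.
Number of Kraus operators = dim(H_env) = d_env
= 5

5


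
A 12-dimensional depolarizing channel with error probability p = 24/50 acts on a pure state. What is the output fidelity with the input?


F = (1-p) + p/d
= (1 - 0.4800) + 0.4800/12
= 0.5200 + 0.0400
= 0.5600

0.5600


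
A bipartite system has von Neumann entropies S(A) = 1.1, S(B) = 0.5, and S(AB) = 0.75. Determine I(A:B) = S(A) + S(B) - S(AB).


I(A:B) = S(A) + S(B) - S(AB)
= 1.1 + 0.5 - 0.75
= 0.8500

0.8500


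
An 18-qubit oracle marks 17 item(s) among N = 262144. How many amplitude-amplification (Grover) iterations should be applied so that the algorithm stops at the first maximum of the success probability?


After j Grover iterations the success probability is P(j) = sin^2((2j+1)*theta), where sin(theta) = sqrt(k/N).
N = 2^18 = 262144, k = 17
sin(theta) = sqrt(k/N) = 0.008052940675
theta = arcsin(sqrt(k/N)) = 0.008053027716 rad
P(j) reaches its first maximum when (2j+1)*theta is as close as possible to pi/2, i.e. j = round(pi/(4*theta) - 1/2).
pi/(4*theta) - 1/2 = 97.0283
(For comparison, the common estimate pi/4 * sqrt(N/k) = 97.5294; the exact maximiser is used here.)
Optimal iterations = 97

97


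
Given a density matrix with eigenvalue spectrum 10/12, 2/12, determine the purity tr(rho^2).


tr(rho^2) = sum of eigenvalues squared
= (10/12)^2 + (2/12)^2
= (100 + 4) / 144
= 104/144
= 0.7222

0.7222


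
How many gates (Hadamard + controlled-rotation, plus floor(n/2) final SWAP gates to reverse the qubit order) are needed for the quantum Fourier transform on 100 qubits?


Hadamard gates: 100
Controlled rotations: n*(n-1)/2 = 100*99/2 = 4950
SWAP gates: floor(n/2) = floor(100/2) = 50
Total = 100 + 4950 + 50
= 5100

5100


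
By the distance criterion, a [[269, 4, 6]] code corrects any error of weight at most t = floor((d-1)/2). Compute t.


Code parameters: [[269, 4, 6]], distance d = 6.
Number of correctable errors = floor((d-1)/2)
= floor((6 - 1)/2)
= floor(5/2)
= 2

2


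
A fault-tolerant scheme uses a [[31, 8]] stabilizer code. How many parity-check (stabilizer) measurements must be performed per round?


For an [[n,k]] stabilizer code:
Number of stabilizer generators = n - k
= 31 - 8
= 23

23


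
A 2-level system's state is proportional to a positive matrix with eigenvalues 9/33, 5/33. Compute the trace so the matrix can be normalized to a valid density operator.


tr(M) = sum of eigenvalues
= 9/33 + 5/33
= 14/33
= 0.4242

0.4242


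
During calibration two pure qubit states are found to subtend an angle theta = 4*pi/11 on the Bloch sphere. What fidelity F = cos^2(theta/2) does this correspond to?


For states separated by angle theta on Bloch sphere:
F = cos^2(theta/2)
theta = 4*pi/11 = 1.1424
theta/2 = 0.5712
cos(theta/2) = 0.8413
F = 0.7077

0.7077


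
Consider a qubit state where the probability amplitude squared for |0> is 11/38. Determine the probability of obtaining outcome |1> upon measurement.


|alpha|^2 = 11/38 = 0.2895
|beta|^2 = 1 - 11/38 = 27/38 = 0.7105
P(|1>) = |beta|^2 = 0.7105

0.7105


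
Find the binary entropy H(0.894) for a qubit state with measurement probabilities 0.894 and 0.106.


S = -p*log2(p) - (1-p)*log2(1-p)
p = 0.8940, 1-p = 0.1060
= -0.8940 * log2(0.8940) - 0.1060 * log2(0.1060)
= -(-0.1445) - (-0.3432)
= 0.4877

0.4877


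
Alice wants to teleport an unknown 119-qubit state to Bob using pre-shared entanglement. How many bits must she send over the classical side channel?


Quantum teleportation requires 2 classical bits per qubit teleported.
119 qubit(s) -> 2 * 119 = 238 classical bits

238


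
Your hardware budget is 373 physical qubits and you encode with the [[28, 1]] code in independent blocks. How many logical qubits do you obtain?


Each code block uses 28 physical qubits for 1 logical qubit(s).
Number of complete blocks = floor(373 / 28) = 13
Logical qubits = 13 * 1
= 13

13


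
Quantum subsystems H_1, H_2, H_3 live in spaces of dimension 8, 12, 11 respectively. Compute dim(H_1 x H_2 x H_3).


dim(H_1 x H_2 x H_3) = 8 * 12 * 11
= 96 * 11
= 1056

1056


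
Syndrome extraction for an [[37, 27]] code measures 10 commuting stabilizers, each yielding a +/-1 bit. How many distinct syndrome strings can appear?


Each stabilizer generator gives a binary (+1 or -1) measurement outcome.
With 10 independent generators:
Total syndromes = 2^10
= 1024

1024


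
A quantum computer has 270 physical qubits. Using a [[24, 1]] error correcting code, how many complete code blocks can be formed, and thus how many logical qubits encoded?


Each code block uses 24 physical qubits for 1 logical qubit(s).
Number of complete blocks = floor(270 / 24) = 11
Logical qubits = 11 * 1
= 11

11


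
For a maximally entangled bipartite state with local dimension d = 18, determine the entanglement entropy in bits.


For a maximally entangled state in d x d:
S = log2(d) = log2(18)
= 4.1699

4.1699


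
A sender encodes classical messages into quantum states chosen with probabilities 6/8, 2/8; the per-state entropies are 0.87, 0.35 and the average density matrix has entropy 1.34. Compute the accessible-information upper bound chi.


chi = S(rho) - sum_i p_i * S(rho_i)
Weighted entropy = 6/8 * 0.87 + 2/8 * 0.35
= 0.7400
chi = 1.34 - 0.7400
= 0.6000

0.6000


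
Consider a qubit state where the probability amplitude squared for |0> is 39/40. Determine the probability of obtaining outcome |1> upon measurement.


|alpha|^2 = 39/40 = 0.9750
|beta|^2 = 1 - 39/40 = 1/40 = 0.0250
P(|1>) = |beta|^2 = 0.0250

0.0250


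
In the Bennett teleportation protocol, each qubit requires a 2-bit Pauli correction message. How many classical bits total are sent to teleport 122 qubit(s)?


Quantum teleportation requires 2 classical bits per qubit teleported.
122 qubit(s) -> 2 * 122 = 244 classical bits

244


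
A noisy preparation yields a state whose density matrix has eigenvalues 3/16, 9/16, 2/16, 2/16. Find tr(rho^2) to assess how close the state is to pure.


tr(rho^2) = sum of eigenvalues squared
= (3/16)^2 + (9/16)^2 + (2/16)^2 + (2/16)^2
= (9 + 81 + 4 + 4) / 256
= 98/256
= 0.3828

0.3828


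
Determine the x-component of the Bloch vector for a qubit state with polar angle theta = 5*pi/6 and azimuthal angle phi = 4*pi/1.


theta = 2.6180, phi = 12.5664
r_x = sin(theta)*cos(phi) = 0.5000 * 1.0000
r_x = 0.5000

0.5000


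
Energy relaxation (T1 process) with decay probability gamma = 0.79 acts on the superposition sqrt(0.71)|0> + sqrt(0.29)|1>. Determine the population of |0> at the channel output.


For amplitude damping with parameter gamma on state sqrt(a)|0> + sqrt(b)|1>:
alpha^2 = 0.71, beta^2 = 0.29
P(|0>) = alpha^2 + gamma * beta^2
= 0.71 + 0.79 * 0.29
= 0.71 + 0.2291
= 0.9391

0.9391


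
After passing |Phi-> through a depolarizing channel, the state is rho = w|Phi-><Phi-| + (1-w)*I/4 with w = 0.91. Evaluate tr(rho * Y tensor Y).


|Phi-> = (|00> - |11>)/sqrt(2)
For the pure Bell state, <Y_A Y_B> = +1 (Bell-state Pauli correlator).
The maximally-mixed part I/4 has tr(I/4 * P tensor P) = 0 for any traceless Pauli P.
So <Y_A Y_B>_rho = w * (+1) + (1 - w) * 0
= 0.91 * (+1)
= 0.9100

0.9100


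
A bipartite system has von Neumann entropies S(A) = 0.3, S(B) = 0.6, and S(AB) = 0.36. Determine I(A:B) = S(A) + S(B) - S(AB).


I(A:B) = S(A) + S(B) - S(AB)
= 0.3 + 0.6 - 0.36
= 0.5400

0.5400


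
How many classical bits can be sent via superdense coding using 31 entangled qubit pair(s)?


Superdense coding allows 2 classical bits per shared entangled pair.
31 pair(s) -> 2 * 31 = 62 classical bits

62


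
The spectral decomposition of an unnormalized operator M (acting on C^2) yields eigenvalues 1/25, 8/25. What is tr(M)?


tr(M) = sum of eigenvalues
= 1/25 + 8/25
= 9/25
= 0.3600

0.3600


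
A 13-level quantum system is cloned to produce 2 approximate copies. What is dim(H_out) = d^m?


Output space = H^(tensor 2) where dim(H) = 13
dim = 13^2
= 169

169


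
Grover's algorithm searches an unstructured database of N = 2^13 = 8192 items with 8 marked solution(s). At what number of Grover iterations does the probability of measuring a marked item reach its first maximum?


After j Grover iterations the success probability is P(j) = sin^2((2j+1)*theta), where sin(theta) = sqrt(k/N).
N = 2^13 = 8192, k = 8
sin(theta) = sqrt(k/N) = 0.03125
theta = arcsin(sqrt(k/N)) = 0.0312550885 rad
P(j) reaches its first maximum when (2j+1)*theta is as close as possible to pi/2, i.e. j = round(pi/(4*theta) - 1/2).
pi/(4*theta) - 1/2 = 24.6286
(For comparison, the common estimate pi/4 * sqrt(N/k) = 25.1327; the exact maximiser is used here.)
Optimal iterations = 25

25


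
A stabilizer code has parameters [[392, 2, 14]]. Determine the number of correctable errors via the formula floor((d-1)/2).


Code parameters: [[392, 2, 14]], distance d = 14.
Number of correctable errors = floor((d-1)/2)
= floor((14 - 1)/2)
= floor(13/2)
= 6

6


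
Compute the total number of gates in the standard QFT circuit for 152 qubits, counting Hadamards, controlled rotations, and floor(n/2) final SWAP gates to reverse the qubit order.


Hadamard gates: 152
Controlled rotations: n*(n-1)/2 = 152*151/2 = 11476
SWAP gates: floor(n/2) = floor(152/2) = 76
Total = 152 + 11476 + 76
= 11704

11704


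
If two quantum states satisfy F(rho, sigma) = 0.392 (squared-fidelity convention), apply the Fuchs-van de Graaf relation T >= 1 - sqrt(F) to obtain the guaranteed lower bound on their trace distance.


Fuchs-van de Graaf (squared-fidelity convention): 1 - sqrt(F) <= T <= sqrt(1 - F).
Lower bound: T >= 1 - sqrt(F)
sqrt(F) = sqrt(0.392) = 0.6261
T >= 1 - 0.6261
T >= 0.3739

0.3739


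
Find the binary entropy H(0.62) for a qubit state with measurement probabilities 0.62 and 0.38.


S = -p*log2(p) - (1-p)*log2(1-p)
p = 0.6200, 1-p = 0.3800
= -0.6200 * log2(0.6200) - 0.3800 * log2(0.3800)
= -(-0.4276) - (-0.5305)
= 0.9580

0.9580


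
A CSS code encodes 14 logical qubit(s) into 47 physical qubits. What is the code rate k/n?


Code rate R = k/n
= 14/47
= 0.2979

0.2979


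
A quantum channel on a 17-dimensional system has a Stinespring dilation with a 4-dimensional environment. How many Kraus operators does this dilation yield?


Tracing out the environment in an orthonormal basis {|i>_E} gives Kraus operators K_i = <i|_E U |0>_E.
Number of Kraus operators = dim(H_env) = d_env
= 4

4


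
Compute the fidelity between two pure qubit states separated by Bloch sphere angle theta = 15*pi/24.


For states separated by angle theta on Bloch sphere:
F = cos^2(theta/2)
theta = 15*pi/24 = 1.9635
theta/2 = 0.9817
cos(theta/2) = 0.5556
F = 0.3087

0.3087


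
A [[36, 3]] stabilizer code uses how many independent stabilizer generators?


For an [[n,k]] stabilizer code:
Number of stabilizer generators = n - k
= 36 - 3
= 33

33


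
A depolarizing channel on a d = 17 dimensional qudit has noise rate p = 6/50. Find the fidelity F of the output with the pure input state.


F = (1-p) + p/d
= (1 - 0.1200) + 0.1200/17
= 0.8800 + 0.0071
= 0.8871

0.8871


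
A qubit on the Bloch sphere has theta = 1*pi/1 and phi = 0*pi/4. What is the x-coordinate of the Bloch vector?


theta = 3.1416, phi = 0.0000
r_x = sin(theta)*cos(phi) = 0.0000 * 1.0000
r_x = 0.0000

0.0000


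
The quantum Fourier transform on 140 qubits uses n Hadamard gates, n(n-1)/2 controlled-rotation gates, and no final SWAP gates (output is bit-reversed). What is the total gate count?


Hadamard gates: 140
Controlled rotations: n*(n-1)/2 = 140*139/2 = 9730
SWAP gates: 0 (omitted)
Total = 140 + 9730
= 9870

9870


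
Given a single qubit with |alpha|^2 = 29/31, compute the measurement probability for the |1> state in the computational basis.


|alpha|^2 = 29/31 = 0.9355
|beta|^2 = 1 - 29/31 = 2/31 = 0.0645
P(|1>) = |beta|^2 = 0.0645

0.0645


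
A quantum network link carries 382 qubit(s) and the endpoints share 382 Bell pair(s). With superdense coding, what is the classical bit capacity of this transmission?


Superdense coding allows 2 classical bits per shared entangled pair.
382 pair(s) -> 2 * 382 = 764 classical bits

764


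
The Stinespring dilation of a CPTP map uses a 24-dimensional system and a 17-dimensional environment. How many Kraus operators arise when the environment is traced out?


Tracing out the environment in an orthonormal basis {|i>_E} gives Kraus operators K_i = <i|_E U |0>_E.
Number of Kraus operators = dim(H_env) = d_env
= 17

17


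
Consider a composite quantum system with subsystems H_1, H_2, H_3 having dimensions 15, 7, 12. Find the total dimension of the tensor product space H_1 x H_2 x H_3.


dim(H_1 x H_2 x H_3) = 15 * 7 * 12
= 105 * 12
= 1260

1260


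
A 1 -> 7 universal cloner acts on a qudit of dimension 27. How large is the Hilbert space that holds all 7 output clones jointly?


Output space = H^(tensor 7) where dim(H) = 27
dim = 27^7
= 729 (after 2 factors)
= 19683 (after 3 factors)
= 531441 (after 4 factors)
= 14348907 (after 5 factors)
= 387420489 (after 6 factors)
= 10460353203 (after 7 factors)
= 10460353203

10460353203


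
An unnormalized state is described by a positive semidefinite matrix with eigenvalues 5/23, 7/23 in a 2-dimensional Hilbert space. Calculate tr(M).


tr(M) = sum of eigenvalues
= 5/23 + 7/23
= 12/23
= 0.5217

0.5217


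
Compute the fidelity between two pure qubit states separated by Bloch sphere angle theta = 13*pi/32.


For states separated by angle theta on Bloch sphere:
F = cos^2(theta/2)
theta = 13*pi/32 = 1.2763
theta/2 = 0.6381
cos(theta/2) = 0.8032
F = 0.6451

0.6451


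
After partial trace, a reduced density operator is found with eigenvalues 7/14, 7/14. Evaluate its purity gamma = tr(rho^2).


tr(rho^2) = sum of eigenvalues squared
= (7/14)^2 + (7/14)^2
= (49 + 49) / 196
= 98/196
= 0.5000

0.5000


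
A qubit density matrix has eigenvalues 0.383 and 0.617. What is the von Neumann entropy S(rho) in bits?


S = -p*log2(p) - (1-p)*log2(1-p)
p = 0.3830, 1-p = 0.6170
= -0.3830 * log2(0.3830) - 0.6170 * log2(0.6170)
= -(-0.5303) - (-0.4298)
= 0.9601

0.9601


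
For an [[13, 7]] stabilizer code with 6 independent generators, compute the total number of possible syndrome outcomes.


Each stabilizer generator gives a binary (+1 or -1) measurement outcome.
With 6 independent generators:
Total syndromes = 2^6
= 64

64


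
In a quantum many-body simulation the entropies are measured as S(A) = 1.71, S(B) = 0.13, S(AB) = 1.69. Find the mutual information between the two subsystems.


I(A:B) = S(A) + S(B) - S(AB)
= 1.71 + 0.13 - 1.69
= 0.1500

0.1500


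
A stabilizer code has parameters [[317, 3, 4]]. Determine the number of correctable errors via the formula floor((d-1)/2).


Code parameters: [[317, 3, 4]], distance d = 4.
Number of correctable errors = floor((d-1)/2)
= floor((4 - 1)/2)
= floor(3/2)
= 1

1


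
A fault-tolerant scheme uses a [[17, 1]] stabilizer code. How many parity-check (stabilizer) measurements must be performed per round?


For an [[n,k]] stabilizer code:
Number of stabilizer generators = n - k
= 17 - 1
= 16

16


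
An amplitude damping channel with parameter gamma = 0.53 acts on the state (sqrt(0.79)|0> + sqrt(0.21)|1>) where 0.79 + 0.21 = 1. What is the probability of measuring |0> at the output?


For amplitude damping with parameter gamma on state sqrt(a)|0> + sqrt(b)|1>:
alpha^2 = 0.79, beta^2 = 0.21
P(|0>) = alpha^2 + gamma * beta^2
= 0.79 + 0.53 * 0.21
= 0.79 + 0.1113
= 0.9013

0.9013


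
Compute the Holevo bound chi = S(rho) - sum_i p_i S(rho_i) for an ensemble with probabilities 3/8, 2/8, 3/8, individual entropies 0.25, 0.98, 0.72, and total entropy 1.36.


chi = S(rho) - sum_i p_i * S(rho_i)
Weighted entropy = 3/8 * 0.25 + 2/8 * 0.98 + 3/8 * 0.72
= 0.6088
chi = 1.36 - 0.6088
= 0.7513

0.7513


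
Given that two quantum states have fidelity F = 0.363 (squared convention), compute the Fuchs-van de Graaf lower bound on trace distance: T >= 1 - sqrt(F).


Fuchs-van de Graaf (squared-fidelity convention): 1 - sqrt(F) <= T <= sqrt(1 - F).
Lower bound: T >= 1 - sqrt(F)
sqrt(F) = sqrt(0.363) = 0.6025
T >= 1 - 0.6025
T >= 0.3975

0.3975


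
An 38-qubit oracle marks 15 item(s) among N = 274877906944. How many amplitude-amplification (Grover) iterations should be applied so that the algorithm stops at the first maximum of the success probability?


After j Grover iterations the success probability is P(j) = sin^2((2j+1)*theta), where sin(theta) = sqrt(k/N).
N = 2^38 = 274877906944, k = 15
sin(theta) = sqrt(k/N) = 7.38712949e-06
theta = arcsin(sqrt(k/N)) = 7.38712949e-06 rad
P(j) reaches its first maximum when (2j+1)*theta is as close as possible to pi/2, i.e. j = round(pi/(4*theta) - 1/2).
pi/(4*theta) - 1/2 = 106319.3045
(For comparison, the common estimate pi/4 * sqrt(N/k) = 106319.8045; the exact maximiser is used here.)
Optimal iterations = 106319

106319


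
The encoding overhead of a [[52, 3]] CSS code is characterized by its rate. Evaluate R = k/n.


Code rate R = k/n
= 3/52
= 0.0577

0.0577


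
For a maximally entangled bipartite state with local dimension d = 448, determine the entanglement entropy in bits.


For a maximally entangled state in d x d:
S = log2(d) = log2(448)
= 8.8074

8.8074


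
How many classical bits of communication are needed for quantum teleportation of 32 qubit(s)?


Quantum teleportation requires 2 classical bits per qubit teleported.
32 qubit(s) -> 2 * 32 = 64 classical bits

64


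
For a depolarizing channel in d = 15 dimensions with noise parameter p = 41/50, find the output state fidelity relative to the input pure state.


F = (1-p) + p/d
= (1 - 0.8200) + 0.8200/15
= 0.1800 + 0.0547
= 0.2347

0.2347


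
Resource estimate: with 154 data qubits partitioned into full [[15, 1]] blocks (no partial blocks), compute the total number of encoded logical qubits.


Each code block uses 15 physical qubits for 1 logical qubit(s).
Number of complete blocks = floor(154 / 15) = 10
Logical qubits = 10 * 1
= 10

10


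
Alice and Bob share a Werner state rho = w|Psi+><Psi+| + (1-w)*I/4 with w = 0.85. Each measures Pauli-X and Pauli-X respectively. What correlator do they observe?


|Psi+> = (|01> + |10>)/sqrt(2)
For the pure Bell state, <X_A X_B> = +1 (Bell-state Pauli correlator).
The maximally-mixed part I/4 has tr(I/4 * P tensor P) = 0 for any traceless Pauli P.
So <X_A X_B>_rho = w * (+1) + (1 - w) * 0
= 0.85 * (+1)
= 0.8500

0.8500


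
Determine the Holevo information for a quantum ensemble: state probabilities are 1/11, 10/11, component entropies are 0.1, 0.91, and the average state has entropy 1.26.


chi = S(rho) - sum_i p_i * S(rho_i)
Weighted entropy = 1/11 * 0.1 + 10/11 * 0.91
= 0.8364
chi = 1.26 - 0.8364
= 0.4236

0.4236


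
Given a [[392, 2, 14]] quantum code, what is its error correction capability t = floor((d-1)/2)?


Code parameters: [[392, 2, 14]], distance d = 14.
Number of correctable errors = floor((d-1)/2)
= floor((14 - 1)/2)
= floor(13/2)
= 6

6


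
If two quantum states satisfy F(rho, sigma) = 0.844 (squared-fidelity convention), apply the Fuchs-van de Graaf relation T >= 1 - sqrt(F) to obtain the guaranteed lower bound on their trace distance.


Fuchs-van de Graaf (squared-fidelity convention): 1 - sqrt(F) <= T <= sqrt(1 - F).
Lower bound: T >= 1 - sqrt(F)
sqrt(F) = sqrt(0.844) = 0.9187
T >= 1 - 0.9187
T >= 0.0813

0.0813


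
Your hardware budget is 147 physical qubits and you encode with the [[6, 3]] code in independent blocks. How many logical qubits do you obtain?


Each code block uses 6 physical qubits for 3 logical qubit(s).
Number of complete blocks = floor(147 / 6) = 24
Logical qubits = 24 * 3
= 72

72


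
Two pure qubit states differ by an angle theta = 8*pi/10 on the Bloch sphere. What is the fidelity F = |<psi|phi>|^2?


For states separated by angle theta on Bloch sphere:
F = cos^2(theta/2)
theta = 8*pi/10 = 2.5133
theta/2 = 1.2566
cos(theta/2) = 0.3090
F = 0.0955

0.0955


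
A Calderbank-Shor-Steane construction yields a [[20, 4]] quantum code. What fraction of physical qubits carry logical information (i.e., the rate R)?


Code rate R = k/n
= 4/20
= 0.2000

0.2000


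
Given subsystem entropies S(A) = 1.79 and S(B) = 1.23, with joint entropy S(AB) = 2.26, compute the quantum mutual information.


I(A:B) = S(A) + S(B) - S(AB)
= 1.79 + 1.23 - 2.26
= 0.7600

0.7600


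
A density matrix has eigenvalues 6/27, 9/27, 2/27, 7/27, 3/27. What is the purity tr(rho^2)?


tr(rho^2) = sum of eigenvalues squared
= (6/27)^2 + (9/27)^2 + (2/27)^2 + (7/27)^2 + (3/27)^2
= (36 + 81 + 4 + 49 + 9) / 729
= 179/729
= 0.2455

0.2455


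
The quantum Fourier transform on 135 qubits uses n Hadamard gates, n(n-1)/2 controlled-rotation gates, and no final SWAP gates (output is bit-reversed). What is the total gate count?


Hadamard gates: 135
Controlled rotations: n*(n-1)/2 = 135*134/2 = 9045
SWAP gates: 0 (omitted)
Total = 135 + 9045
= 9180

9180


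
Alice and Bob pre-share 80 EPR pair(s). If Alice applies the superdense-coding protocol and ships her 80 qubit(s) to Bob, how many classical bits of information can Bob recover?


Superdense coding allows 2 classical bits per shared entangled pair.
80 pair(s) -> 2 * 80 = 160 classical bits

160
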